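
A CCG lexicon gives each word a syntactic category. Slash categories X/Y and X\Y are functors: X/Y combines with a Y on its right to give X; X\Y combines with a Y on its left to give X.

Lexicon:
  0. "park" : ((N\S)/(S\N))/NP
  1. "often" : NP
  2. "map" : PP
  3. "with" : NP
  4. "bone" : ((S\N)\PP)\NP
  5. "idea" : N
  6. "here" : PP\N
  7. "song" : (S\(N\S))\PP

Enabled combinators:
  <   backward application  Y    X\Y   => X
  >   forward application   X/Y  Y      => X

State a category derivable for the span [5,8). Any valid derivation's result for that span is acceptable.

[0,8] S   <
  [0,5] N\S   >
    [0,2] (N\S)/(S\N)   >
      [0,1] "park" : ((N\S)/(S\N))/NP
      [1,2] "often" : NP
    [2,5] S\N   <
      [2,3] "map" : PP
      [3,5] (S\N)\PP   <
        [3,4] "with" : NP
        [4,5] "bone" : ((S\N)\PP)\NP
  [5,8] S\(N\S)   <
    [5,7] PP   <
      [5,6] "idea" : N
      [6,7] "here" : PP\N
    [7,8] "song" : (S\(N\S))\PP

S\(N\S)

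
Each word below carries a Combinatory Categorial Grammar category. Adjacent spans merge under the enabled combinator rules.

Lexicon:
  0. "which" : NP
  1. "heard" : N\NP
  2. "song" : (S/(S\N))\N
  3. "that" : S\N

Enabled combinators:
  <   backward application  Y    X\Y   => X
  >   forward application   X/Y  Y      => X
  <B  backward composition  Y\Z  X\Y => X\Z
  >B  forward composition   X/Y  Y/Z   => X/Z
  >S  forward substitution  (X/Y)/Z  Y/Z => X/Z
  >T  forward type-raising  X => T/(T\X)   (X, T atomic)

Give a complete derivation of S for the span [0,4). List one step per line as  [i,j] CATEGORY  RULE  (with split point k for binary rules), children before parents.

[0,4] S   >
  [0,3] S/(S\N)   <
    [0,2] N   >
      [0,1] N/(N\NP)   >T
        [0,1] "which" : NP
      [1,2] "heard" : N\NP
    [2,3] "song" : (S/(S\N))\N
  [3,4] "that" : S\N

[0,1] NP  lex  "which"
[0,1] N/(N\NP)  >T
[1,2] N\NP  lex  "heard"
[0,2] N  >  k=1
[2,3] (S/(S\N))\N  lex  "song"
[0,3] S/(S\N)  <  k=2
[3,4] S\N  lex  "that"
[0,4] S  >  k=3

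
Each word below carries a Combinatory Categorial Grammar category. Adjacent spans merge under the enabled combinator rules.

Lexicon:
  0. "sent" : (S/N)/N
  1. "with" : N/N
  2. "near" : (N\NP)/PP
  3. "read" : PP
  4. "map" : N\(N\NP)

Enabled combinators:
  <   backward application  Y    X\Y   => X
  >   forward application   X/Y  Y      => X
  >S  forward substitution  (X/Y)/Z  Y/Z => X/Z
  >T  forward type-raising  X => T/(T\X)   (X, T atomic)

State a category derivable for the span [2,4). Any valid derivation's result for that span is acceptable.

N\NP

[0,5] S   >
  [0,2] S/N   >S
    [0,1] "sent" : (S/N)/N
    [1,2] "with" : N/N
  [2,5] N   <
    [2,4] N\NP   >
      [2,3] "near" : (N\NP)/PP
      [3,4] "read" : PP
    [4,5] "map" : N\(N\NP)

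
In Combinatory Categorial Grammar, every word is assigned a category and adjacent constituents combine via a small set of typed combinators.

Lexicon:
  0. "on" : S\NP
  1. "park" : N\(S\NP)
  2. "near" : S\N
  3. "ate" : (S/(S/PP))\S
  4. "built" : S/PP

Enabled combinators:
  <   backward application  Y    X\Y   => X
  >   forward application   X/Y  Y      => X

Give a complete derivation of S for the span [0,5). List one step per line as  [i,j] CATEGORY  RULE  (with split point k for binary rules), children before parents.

[0,5] S   >
  [0,4] S/(S/PP)   <
    [0,3] S   <
      [0,2] N   <
        [0,1] "on" : S\NP
        [1,2] "park" : N\(S\NP)
      [2,3] "near" : S\N
    [3,4] "ate" : (S/(S/PP))\S
  [4,5] "built" : S/PP

[0,1] S\NP  lex  "on"
[1,2] N\(S\NP)  lex  "park"
[0,2] N  <  k=1
[2,3] S\N  lex  "near"
[0,3] S  <  k=2
[3,4] (S/(S/PP))\S  lex  "ate"
[0,4] S/(S/PP)  <  k=3
[4,5] S/PP  lex  "built"
[0,5] S  >  k=4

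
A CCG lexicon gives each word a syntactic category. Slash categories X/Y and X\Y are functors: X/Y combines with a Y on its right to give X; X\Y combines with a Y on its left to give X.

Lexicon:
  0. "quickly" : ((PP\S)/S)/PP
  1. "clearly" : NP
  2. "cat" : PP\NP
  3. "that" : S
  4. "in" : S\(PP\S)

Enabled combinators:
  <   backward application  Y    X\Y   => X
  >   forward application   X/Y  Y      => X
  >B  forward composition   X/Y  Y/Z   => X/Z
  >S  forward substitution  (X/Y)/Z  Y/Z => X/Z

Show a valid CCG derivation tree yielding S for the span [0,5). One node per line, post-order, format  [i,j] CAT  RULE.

[0,1] ((PP\S)/S)/PP  lex  "quickly"
[1,2] NP  lex  "clearly"
[2,3] PP\NP  lex  "cat"
[1,3] PP  <  k=2
[0,3] (PP\S)/S  >  k=1
[3,4] S  lex  "that"
[0,4] PP\S  >  k=3
[4,5] S\(PP\S)  lex  "in"
[0,5] S  <  k=4

[0,5] S   <
  [0,4] PP\S   >
    [0,3] (PP\S)/S   >
      [0,1] "quickly" : ((PP\S)/S)/PP
      [1,3] PP   <
        [1,2] "clearly" : NP
        [2,3] "cat" : PP\NP
    [3,4] "that" : S
  [4,5] "in" : S\(PP\S)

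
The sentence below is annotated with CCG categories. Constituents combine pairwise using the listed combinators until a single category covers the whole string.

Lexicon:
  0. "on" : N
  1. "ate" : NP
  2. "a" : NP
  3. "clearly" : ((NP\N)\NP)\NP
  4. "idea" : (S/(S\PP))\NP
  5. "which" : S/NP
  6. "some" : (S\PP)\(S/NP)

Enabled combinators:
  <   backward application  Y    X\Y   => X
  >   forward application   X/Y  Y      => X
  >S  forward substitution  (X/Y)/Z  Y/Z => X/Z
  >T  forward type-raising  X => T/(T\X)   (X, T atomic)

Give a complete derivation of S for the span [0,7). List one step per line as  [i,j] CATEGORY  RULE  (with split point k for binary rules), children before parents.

[0,7] S   >
  [0,5] S/(S\PP)   <
    [0,4] NP   <
      [0,1] "on" : N
      [1,4] NP\N   <
        [1,2] "ate" : NP
        [2,4] (NP\N)\NP   <
          [2,3] "a" : NP
          [3,4] "clearly" : ((NP\N)\NP)\NP
    [4,5] "idea" : (S/(S\PP))\NP
  [5,7] S\PP   <
    [5,6] "which" : S/NP
    [6,7] "some" : (S\PP)\(S/NP)

[0,1] N  lex  "on"
[1,2] NP  lex  "ate"
[2,3] NP  lex  "a"
[3,4] ((NP\N)\NP)\NP  lex  "clearly"
[2,4] (NP\N)\NP  <  k=3
[1,4] NP\N  <  k=2
[0,4] NP  <  k=1
[4,5] (S/(S\PP))\NP  lex  "idea"
[0,5] S/(S\PP)  <  k=4
[5,6] S/NP  lex  "which"
[6,7] (S\PP)\(S/NP)  lex  "some"
[5,7] S\PP  <  k=6
[0,7] S  >  k=5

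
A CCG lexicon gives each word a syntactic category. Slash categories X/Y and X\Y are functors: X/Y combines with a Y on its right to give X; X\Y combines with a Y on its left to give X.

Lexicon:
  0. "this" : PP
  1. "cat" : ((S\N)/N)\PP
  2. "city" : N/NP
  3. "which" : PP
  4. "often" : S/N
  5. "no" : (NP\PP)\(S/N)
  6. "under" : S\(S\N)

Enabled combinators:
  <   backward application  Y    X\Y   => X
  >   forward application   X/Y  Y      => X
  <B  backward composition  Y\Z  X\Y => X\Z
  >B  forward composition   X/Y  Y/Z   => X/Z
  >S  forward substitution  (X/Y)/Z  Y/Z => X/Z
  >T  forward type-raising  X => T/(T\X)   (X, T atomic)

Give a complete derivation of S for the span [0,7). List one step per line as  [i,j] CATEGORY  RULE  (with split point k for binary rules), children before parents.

[0,7] S   <
  [0,6] S\N   >
    [0,2] (S\N)/N   <
      [0,1] "this" : PP
      [1,2] "cat" : ((S\N)/N)\PP
    [2,6] N   >
      [2,3] "city" : N/NP
      [3,6] NP   <
        [3,4] "which" : PP
        [4,6] NP\PP   <
          [4,5] "often" : S/N
          [5,6] "no" : (NP\PP)\(S/N)
  [6,7] "under" : S\(S\N)

[0,1] PP  lex  "this"
[1,2] ((S\N)/N)\PP  lex  "cat"
[0,2] (S\N)/N  <  k=1
[2,3] N/NP  lex  "city"
[3,4] PP  lex  "which"
[4,5] S/N  lex  "often"
[5,6] (NP\PP)\(S/N)  lex  "no"
[4,6] NP\PP  <  k=5
[3,6] NP  <  k=4
[2,6] N  >  k=3
[0,6] S\N  >  k=2
[6,7] S\(S\N)  lex  "under"
[0,7] S  <  k=6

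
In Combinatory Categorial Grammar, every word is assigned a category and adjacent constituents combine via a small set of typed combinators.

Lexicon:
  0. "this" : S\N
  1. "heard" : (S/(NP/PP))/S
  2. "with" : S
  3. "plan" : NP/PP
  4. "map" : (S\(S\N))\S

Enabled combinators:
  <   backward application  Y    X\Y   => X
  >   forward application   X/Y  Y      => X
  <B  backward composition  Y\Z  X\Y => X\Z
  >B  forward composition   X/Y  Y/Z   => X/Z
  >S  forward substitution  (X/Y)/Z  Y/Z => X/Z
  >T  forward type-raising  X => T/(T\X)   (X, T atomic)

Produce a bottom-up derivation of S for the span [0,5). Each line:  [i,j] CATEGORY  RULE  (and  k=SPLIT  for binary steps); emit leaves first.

[0,1] S\N  lex  "this"
[1,2] (S/(NP/PP))/S  lex  "heard"
[2,3] S  lex  "with"
[1,3] S/(NP/PP)  >  k=2
[3,4] NP/PP  lex  "plan"
[1,4] S  >  k=3
[4,5] (S\(S\N))\S  lex  "map"
[1,5] S\(S\N)  <  k=4
[0,5] S  <  k=1

[0,5] S   <
  [0,1] "this" : S\N
  [1,5] S\(S\N)   <
    [1,4] S   >
      [1,3] S/(NP/PP)   >
        [1,2] "heard" : (S/(NP/PP))/S
        [2,3] "with" : S
      [3,4] "plan" : NP/PP
    [4,5] "map" : (S\(S\N))\S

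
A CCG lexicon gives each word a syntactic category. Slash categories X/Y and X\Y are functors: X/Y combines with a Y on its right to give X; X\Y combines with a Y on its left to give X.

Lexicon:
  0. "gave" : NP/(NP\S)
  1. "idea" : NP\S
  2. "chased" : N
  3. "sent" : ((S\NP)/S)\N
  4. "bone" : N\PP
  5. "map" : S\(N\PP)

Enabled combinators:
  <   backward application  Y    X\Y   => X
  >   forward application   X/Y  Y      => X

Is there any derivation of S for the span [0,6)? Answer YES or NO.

[0,6] S   <
  [0,2] NP   >
    [0,1] "gave" : NP/(NP\S)
    [1,2] "idea" : NP\S
  [2,6] S\NP   >
    [2,4] (S\NP)/S   <
      [2,3] "chased" : N
      [3,4] "sent" : ((S\NP)/S)\N
    [4,6] S   <
      [4,5] "bone" : N\PP
      [5,6] "map" : S\(N\PP)

YES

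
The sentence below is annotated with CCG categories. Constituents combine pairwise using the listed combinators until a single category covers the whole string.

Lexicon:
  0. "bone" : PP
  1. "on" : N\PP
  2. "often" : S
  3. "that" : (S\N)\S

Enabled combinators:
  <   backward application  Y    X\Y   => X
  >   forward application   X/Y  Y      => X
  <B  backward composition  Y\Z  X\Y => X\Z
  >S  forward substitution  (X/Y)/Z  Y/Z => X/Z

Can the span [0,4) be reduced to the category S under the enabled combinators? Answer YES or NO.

YES

[0,4] S   <
  [0,1] "bone" : PP
  [1,4] S\PP   <B
    [1,2] "on" : N\PP
    [2,4] S\N   <
      [2,3] "often" : S
      [3,4] "that" : (S\N)\S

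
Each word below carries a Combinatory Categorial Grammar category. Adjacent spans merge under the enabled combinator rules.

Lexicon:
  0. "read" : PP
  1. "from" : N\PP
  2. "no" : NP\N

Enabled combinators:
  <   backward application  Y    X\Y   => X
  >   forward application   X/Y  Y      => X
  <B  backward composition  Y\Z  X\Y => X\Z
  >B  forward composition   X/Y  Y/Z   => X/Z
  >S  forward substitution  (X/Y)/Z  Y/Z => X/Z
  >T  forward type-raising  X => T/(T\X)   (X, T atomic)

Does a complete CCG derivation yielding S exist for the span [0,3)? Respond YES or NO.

NO

PP N\PP NP\N
CKY chart[0,3] = {N/(N\NP), NP, NP/(NP\NP), PP/(PP\NP), S/(S\NP)}; S ∉ chart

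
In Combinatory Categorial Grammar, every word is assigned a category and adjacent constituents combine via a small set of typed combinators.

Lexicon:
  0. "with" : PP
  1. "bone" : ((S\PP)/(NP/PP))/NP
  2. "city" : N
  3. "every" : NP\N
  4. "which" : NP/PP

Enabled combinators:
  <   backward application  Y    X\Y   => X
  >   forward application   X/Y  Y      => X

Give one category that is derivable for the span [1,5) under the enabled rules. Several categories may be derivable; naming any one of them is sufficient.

[0,5] S   <
  [0,1] "with" : PP
  [1,5] S\PP   >
    [1,4] (S\PP)/(NP/PP)   >
      [1,2] "bone" : ((S\PP)/(NP/PP))/NP
      [2,4] NP   <
        [2,3] "city" : N
        [3,4] "every" : NP\N
    [4,5] "which" : NP/PP

S\PP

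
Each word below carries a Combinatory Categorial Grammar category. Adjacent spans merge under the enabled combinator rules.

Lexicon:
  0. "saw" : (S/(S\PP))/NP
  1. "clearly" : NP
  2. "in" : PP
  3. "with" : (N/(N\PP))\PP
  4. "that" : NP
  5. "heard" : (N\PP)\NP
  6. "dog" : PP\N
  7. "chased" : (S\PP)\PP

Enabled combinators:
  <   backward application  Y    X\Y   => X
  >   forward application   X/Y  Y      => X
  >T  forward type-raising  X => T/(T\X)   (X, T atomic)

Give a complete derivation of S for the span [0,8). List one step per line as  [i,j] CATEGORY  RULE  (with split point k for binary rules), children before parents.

[0,8] S   >
  [0,2] S/(S\PP)   >
    [0,1] "saw" : (S/(S\PP))/NP
    [1,2] "clearly" : NP
  [2,8] S\PP   <
    [2,7] PP   <
      [2,6] N   >
        [2,4] N/(N\PP)   <
          [2,3] "in" : PP
          [3,4] "with" : (N/(N\PP))\PP
        [4,6] N\PP   <
          [4,5] "that" : NP
          [5,6] "heard" : (N\PP)\NP
      [6,7] "dog" : PP\N
    [7,8] "chased" : (S\PP)\PP

[0,1] (S/(S\PP))/NP  lex  "saw"
[1,2] NP  lex  "clearly"
[0,2] S/(S\PP)  >  k=1
[2,3] PP  lex  "in"
[3,4] (N/(N\PP))\PP  lex  "with"
[2,4] N/(N\PP)  <  k=3
[4,5] NP  lex  "that"
[5,6] (N\PP)\NP  lex  "heard"
[4,6] N\PP  <  k=5
[2,6] N  >  k=4
[6,7] PP\N  lex  "dog"
[2,7] PP  <  k=6
[7,8] (S\PP)\PP  lex  "chased"
[2,8] S\PP  <  k=7
[0,8] S  >  k=2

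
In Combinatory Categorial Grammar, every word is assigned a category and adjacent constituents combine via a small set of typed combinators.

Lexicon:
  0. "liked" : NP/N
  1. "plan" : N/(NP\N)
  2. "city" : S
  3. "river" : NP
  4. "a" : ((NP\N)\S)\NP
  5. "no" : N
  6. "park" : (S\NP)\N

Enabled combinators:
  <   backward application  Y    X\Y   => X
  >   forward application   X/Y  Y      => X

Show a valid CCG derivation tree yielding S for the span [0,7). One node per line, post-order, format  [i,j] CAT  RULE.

[0,7] S   <
  [0,5] NP   >
    [0,1] "liked" : NP/N
    [1,5] N   >
      [1,2] "plan" : N/(NP\N)
      [2,5] NP\N   <
        [2,3] "city" : S
        [3,5] (NP\N)\S   <
          [3,4] "river" : NP
          [4,5] "a" : ((NP\N)\S)\NP
  [5,7] S\NP   <
    [5,6] "no" : N
    [6,7] "park" : (S\NP)\N

[0,1] NP/N  lex  "liked"
[1,2] N/(NP\N)  lex  "plan"
[2,3] S  lex  "city"
[3,4] NP  lex  "river"
[4,5] ((NP\N)\S)\NP  lex  "a"
[3,5] (NP\N)\S  <  k=4
[2,5] NP\N  <  k=3
[1,5] N  >  k=2
[0,5] NP  >  k=1
[5,6] N  lex  "no"
[6,7] (S\NP)\N  lex  "park"
[5,7] S\NP  <  k=6
[0,7] S  <  k=5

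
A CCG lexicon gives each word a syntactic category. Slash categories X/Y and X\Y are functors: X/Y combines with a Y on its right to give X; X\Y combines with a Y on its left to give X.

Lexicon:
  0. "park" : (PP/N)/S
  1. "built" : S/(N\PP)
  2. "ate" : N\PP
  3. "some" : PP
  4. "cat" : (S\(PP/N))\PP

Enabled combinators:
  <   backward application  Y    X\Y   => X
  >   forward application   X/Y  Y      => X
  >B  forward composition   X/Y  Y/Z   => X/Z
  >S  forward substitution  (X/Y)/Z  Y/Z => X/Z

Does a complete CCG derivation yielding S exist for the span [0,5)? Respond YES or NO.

[0,5] S   <
  [0,3] PP/N   >
    [0,1] "park" : (PP/N)/S
    [1,3] S   >
      [1,2] "built" : S/(N\PP)
      [2,3] "ate" : N\PP
  [3,5] S\(PP/N)   <
    [3,4] "some" : PP
    [4,5] "cat" : (S\(PP/N))\PP

YES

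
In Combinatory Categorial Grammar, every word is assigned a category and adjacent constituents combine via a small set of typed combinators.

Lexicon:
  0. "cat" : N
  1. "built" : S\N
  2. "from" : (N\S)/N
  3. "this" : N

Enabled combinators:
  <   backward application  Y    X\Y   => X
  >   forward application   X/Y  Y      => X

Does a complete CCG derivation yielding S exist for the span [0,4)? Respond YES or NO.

NO

N S\N (N\S)/N N
CKY chart[0,4] = {N}; S ∉ chart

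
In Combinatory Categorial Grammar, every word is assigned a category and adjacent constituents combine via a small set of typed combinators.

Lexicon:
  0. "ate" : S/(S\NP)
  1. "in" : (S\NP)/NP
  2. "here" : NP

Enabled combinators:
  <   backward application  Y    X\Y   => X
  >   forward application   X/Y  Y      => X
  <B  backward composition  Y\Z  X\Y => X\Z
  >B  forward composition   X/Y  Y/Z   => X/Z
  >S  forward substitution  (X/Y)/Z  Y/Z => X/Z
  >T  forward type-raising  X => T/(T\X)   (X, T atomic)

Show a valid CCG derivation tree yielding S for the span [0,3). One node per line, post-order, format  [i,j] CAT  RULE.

[0,3] S   >
  [0,1] "ate" : S/(S\NP)
  [1,3] S\NP   >
    [1,2] "in" : (S\NP)/NP
    [2,3] "here" : NP

[0,1] S/(S\NP)  lex  "ate"
[1,2] (S\NP)/NP  lex  "in"
[2,3] NP  lex  "here"
[1,3] S\NP  >  k=2
[0,3] S  >  k=1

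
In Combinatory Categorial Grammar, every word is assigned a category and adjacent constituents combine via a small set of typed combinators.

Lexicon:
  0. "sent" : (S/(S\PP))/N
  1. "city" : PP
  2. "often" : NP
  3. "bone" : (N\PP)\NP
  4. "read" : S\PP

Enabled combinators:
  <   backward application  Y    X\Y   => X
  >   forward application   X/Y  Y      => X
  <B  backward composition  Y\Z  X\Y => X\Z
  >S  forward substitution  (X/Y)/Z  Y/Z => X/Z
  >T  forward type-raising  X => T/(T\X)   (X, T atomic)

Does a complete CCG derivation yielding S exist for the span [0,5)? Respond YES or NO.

[0,5] S   >
  [0,4] S/(S\PP)   >
    [0,1] "sent" : (S/(S\PP))/N
    [1,4] N   <
      [1,2] "city" : PP
      [2,4] N\PP   <
        [2,3] "often" : NP
        [3,4] "bone" : (N\PP)\NP
  [4,5] "read" : S\PP

YES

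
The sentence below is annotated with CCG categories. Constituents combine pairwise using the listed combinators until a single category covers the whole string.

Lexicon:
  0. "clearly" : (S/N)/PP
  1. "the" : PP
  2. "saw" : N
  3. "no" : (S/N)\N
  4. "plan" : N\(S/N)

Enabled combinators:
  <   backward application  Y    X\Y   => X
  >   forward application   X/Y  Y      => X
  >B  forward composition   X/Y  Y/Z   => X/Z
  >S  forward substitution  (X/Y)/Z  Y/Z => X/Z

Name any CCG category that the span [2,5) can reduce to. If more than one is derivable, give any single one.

[0,5] S   >
  [0,2] S/N   >
    [0,1] "clearly" : (S/N)/PP
    [1,2] "the" : PP
  [2,5] N   <
    [2,4] S/N   <
      [2,3] "saw" : N
      [3,4] "no" : (S/N)\N
    [4,5] "plan" : N\(S/N)

N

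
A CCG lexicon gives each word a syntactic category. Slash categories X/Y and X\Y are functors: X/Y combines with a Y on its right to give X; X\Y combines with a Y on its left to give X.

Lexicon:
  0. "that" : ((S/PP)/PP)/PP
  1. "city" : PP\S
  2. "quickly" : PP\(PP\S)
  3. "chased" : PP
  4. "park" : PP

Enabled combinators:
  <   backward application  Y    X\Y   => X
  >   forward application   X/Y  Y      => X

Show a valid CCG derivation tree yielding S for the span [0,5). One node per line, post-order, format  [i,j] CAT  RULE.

[0,5] S   >
  [0,4] S/PP   >
    [0,3] (S/PP)/PP   >
      [0,1] "that" : ((S/PP)/PP)/PP
      [1,3] PP   <
        [1,2] "city" : PP\S
        [2,3] "quickly" : PP\(PP\S)
    [3,4] "chased" : PP
  [4,5] "park" : PP

[0,1] ((S/PP)/PP)/PP  lex  "that"
[1,2] PP\S  lex  "city"
[2,3] PP\(PP\S)  lex  "quickly"
[1,3] PP  <  k=2
[0,3] (S/PP)/PP  >  k=1
[3,4] PP  lex  "chased"
[0,4] S/PP  >  k=3
[4,5] PP  lex  "park"
[0,5] S  >  k=4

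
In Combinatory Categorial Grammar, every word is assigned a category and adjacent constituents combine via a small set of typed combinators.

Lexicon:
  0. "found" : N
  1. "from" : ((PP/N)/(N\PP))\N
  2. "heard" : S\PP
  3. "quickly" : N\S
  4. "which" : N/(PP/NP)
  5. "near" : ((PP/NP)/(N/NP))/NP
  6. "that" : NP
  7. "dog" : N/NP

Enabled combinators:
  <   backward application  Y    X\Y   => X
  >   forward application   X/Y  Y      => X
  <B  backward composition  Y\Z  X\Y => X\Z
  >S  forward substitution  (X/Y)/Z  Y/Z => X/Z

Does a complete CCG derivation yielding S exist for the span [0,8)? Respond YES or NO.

N ((PP/N)/(N\PP))\N S\PP N\S N/(PP/NP) ((PP/NP)/(N/NP))/NP NP N/NP
CKY chart[0,8] = {PP}; S ∉ chart

NO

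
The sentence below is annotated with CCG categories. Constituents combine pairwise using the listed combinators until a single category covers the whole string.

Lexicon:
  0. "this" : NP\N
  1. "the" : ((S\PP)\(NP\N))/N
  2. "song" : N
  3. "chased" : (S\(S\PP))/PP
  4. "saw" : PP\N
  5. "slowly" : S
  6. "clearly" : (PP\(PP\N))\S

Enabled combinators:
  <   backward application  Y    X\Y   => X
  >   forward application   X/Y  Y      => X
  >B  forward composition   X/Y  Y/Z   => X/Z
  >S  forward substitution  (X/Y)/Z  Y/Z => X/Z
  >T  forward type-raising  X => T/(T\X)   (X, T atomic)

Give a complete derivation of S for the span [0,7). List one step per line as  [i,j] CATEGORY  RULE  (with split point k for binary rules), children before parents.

[0,7] S   <
  [0,3] S\PP   <
    [0,1] "this" : NP\N
    [1,3] (S\PP)\(NP\N)   >
      [1,2] "the" : ((S\PP)\(NP\N))/N
      [2,3] "song" : N
  [3,7] S\(S\PP)   >
    [3,4] "chased" : (S\(S\PP))/PP
    [4,7] PP   <
      [4,5] "saw" : PP\N
      [5,7] PP\(PP\N)   <
        [5,6] "slowly" : S
        [6,7] "clearly" : (PP\(PP\N))\S

[0,1] NP\N  lex  "this"
[1,2] ((S\PP)\(NP\N))/N  lex  "the"
[2,3] N  lex  "song"
[1,3] (S\PP)\(NP\N)  >  k=2
[0,3] S\PP  <  k=1
[3,4] (S\(S\PP))/PP  lex  "chased"
[4,5] PP\N  lex  "saw"
[5,6] S  lex  "slowly"
[6,7] (PP\(PP\N))\S  lex  "clearly"
[5,7] PP\(PP\N)  <  k=6
[4,7] PP  <  k=5
[3,7] S\(S\PP)  >  k=4
[0,7] S  <  k=3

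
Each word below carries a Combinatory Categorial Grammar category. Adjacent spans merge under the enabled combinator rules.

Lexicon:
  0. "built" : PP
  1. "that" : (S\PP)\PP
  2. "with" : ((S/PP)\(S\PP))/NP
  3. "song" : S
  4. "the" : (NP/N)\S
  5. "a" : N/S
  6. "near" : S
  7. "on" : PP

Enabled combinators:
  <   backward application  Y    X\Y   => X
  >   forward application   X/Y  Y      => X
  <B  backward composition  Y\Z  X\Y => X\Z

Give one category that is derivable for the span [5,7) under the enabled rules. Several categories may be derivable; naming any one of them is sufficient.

[0,8] S   >
  [0,7] S/PP   <
    [0,2] S\PP   <
      [0,1] "built" : PP
      [1,2] "that" : (S\PP)\PP
    [2,7] (S/PP)\(S\PP)   >
      [2,3] "with" : ((S/PP)\(S\PP))/NP
      [3,7] NP   >
        [3,5] NP/N   <
          [3,4] "song" : S
          [4,5] "the" : (NP/N)\S
        [5,7] N   >
          [5,6] "a" : N/S
          [6,7] "near" : S
  [7,8] "on" : PP

N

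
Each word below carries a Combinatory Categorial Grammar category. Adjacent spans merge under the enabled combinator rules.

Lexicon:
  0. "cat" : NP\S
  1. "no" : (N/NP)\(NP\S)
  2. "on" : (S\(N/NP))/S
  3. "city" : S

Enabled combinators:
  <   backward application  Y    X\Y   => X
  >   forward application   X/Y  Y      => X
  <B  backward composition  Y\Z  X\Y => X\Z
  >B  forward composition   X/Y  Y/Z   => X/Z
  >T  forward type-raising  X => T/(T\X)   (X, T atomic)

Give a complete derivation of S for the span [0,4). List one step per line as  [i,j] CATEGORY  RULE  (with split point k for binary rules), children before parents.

[0,1] NP\S  lex  "cat"
[1,2] (N/NP)\(NP\S)  lex  "no"
[0,2] N/NP  <  k=1
[2,3] (S\(N/NP))/S  lex  "on"
[3,4] S  lex  "city"
[2,4] S\(N/NP)  >  k=3
[0,4] S  <  k=2

[0,4] S   <
  [0,2] N/NP   <
    [0,1] "cat" : NP\S
    [1,2] "no" : (N/NP)\(NP\S)
  [2,4] S\(N/NP)   >
    [2,3] "on" : (S\(N/NP))/S
    [3,4] "city" : S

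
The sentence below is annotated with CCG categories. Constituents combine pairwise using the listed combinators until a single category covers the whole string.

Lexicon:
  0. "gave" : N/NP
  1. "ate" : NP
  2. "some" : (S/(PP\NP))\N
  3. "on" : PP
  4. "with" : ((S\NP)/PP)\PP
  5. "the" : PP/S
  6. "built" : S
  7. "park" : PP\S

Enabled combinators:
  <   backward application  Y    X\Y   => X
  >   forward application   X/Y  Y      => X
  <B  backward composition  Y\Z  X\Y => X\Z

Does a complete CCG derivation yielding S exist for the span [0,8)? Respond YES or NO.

YES

[0,8] S   >
  [0,3] S/(PP\NP)   <
    [0,2] N   >
      [0,1] "gave" : N/NP
      [1,2] "ate" : NP
    [2,3] "some" : (S/(PP\NP))\N
  [3,8] PP\NP   <B
    [3,7] S\NP   >
      [3,5] (S\NP)/PP   <
        [3,4] "on" : PP
        [4,5] "with" : ((S\NP)/PP)\PP
      [5,7] PP   >
        [5,6] "the" : PP/S
        [6,7] "built" : S
    [7,8] "park" : PP\S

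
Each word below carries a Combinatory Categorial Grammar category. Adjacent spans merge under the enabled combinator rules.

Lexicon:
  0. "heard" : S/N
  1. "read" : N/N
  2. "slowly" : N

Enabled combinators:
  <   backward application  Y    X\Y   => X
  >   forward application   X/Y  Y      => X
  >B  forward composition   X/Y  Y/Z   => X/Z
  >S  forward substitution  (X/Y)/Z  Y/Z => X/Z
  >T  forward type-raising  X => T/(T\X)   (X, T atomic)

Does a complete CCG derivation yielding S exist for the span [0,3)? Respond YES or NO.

YES

[0,3] S   >
  [0,2] S/N   >B
    [0,1] "heard" : S/N
    [1,2] "read" : N/N
  [2,3] "slowly" : N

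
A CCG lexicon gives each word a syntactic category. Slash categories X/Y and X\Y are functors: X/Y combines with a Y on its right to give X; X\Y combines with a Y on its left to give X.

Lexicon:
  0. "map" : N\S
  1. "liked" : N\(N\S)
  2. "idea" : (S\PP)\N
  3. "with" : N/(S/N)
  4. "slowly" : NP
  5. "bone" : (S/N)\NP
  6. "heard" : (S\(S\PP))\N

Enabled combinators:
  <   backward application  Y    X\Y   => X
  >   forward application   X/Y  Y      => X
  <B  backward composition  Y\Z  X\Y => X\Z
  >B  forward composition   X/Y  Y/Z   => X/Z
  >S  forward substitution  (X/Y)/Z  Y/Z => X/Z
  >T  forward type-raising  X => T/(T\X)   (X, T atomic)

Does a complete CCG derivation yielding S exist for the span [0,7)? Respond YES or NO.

YES

[0,7] S   <
  [0,3] S\PP   <
    [0,2] N   <
      [0,1] "map" : N\S
      [1,2] "liked" : N\(N\S)
    [2,3] "idea" : (S\PP)\N
  [3,7] S\(S\PP)   <
    [3,6] N   >
      [3,4] "with" : N/(S/N)
      [4,6] S/N   <
        [4,5] "slowly" : NP
        [5,6] "bone" : (S/N)\NP
    [6,7] "heard" : (S\(S\PP))\N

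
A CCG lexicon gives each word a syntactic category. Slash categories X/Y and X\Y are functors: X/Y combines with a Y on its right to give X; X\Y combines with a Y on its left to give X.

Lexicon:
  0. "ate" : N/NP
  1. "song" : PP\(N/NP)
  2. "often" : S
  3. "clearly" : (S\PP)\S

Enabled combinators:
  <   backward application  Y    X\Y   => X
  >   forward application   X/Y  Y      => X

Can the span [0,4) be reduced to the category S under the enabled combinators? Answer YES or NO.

YES

[0,4] S   <
  [0,2] PP   <
    [0,1] "ate" : N/NP
    [1,2] "song" : PP\(N/NP)
  [2,4] S\PP   <
    [2,3] "often" : S
    [3,4] "clearly" : (S\PP)\S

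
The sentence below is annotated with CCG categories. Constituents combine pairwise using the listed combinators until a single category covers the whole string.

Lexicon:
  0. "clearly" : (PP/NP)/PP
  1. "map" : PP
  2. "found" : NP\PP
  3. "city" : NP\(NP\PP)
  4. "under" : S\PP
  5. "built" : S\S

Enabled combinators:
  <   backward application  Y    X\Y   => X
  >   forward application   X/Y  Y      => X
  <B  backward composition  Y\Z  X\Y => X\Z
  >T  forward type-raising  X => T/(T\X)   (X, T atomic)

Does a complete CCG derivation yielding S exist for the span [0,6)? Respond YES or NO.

YES

[0,6] S   <
  [0,4] PP   >
    [0,2] PP/NP   >
      [0,1] "clearly" : (PP/NP)/PP
      [1,2] "map" : PP
    [2,4] NP   <
      [2,3] "found" : NP\PP
      [3,4] "city" : NP\(NP\PP)
  [4,6] S\PP   <B
    [4,5] "under" : S\PP
    [5,6] "built" : S\S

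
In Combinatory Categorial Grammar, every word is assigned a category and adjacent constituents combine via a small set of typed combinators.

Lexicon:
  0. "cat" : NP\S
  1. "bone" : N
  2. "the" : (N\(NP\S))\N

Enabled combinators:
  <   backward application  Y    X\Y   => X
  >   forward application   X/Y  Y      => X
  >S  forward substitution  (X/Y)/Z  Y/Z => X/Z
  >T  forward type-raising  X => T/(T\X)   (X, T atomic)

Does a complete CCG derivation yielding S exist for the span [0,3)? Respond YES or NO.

NO

NP\S N (N\(NP\S))\N
CKY chart[0,3] = {N, N/(N\N), NP/(NP\N), PP/(PP\N), S/(S\N)}; S ∉ chart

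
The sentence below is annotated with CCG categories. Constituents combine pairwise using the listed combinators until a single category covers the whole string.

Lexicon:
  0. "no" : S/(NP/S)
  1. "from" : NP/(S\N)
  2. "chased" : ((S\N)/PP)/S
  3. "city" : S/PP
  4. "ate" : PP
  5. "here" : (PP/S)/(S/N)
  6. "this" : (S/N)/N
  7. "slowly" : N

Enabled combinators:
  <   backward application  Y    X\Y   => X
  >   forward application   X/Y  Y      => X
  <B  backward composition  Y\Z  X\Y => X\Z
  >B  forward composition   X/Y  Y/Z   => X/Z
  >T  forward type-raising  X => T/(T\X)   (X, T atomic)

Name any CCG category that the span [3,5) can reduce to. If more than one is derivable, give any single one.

S

[0,8] S   >
  [0,1] "no" : S/(NP/S)
  [1,8] NP/S   >B
    [1,5] NP/PP   >B
      [1,2] "from" : NP/(S\N)
      [2,5] (S\N)/PP   >
        [2,3] "chased" : ((S\N)/PP)/S
        [3,5] S   >
          [3,4] "city" : S/PP
          [4,5] "ate" : PP
    [5,8] PP/S   >
      [5,6] "here" : (PP/S)/(S/N)
      [6,8] S/N   >
        [6,7] "this" : (S/N)/N
        [7,8] "slowly" : N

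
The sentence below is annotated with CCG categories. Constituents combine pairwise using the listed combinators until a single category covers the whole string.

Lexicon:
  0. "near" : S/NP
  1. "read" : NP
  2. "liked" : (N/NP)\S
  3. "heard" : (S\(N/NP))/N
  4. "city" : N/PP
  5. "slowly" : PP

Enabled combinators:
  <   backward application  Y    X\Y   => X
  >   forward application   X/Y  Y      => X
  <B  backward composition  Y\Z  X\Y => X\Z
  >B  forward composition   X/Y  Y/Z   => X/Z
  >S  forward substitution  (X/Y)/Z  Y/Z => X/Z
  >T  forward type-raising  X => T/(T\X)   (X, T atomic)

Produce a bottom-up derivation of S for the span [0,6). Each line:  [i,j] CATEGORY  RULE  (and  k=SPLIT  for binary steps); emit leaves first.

[0,6] S   <
  [0,3] N/NP   <
    [0,2] S   >
      [0,1] "near" : S/NP
      [1,2] "read" : NP
    [2,3] "liked" : (N/NP)\S
  [3,6] S\(N/NP)   >
    [3,4] "heard" : (S\(N/NP))/N
    [4,6] N   >
      [4,5] "city" : N/PP
      [5,6] "slowly" : PP

[0,1] S/NP  lex  "near"
[1,2] NP  lex  "read"
[0,2] S  >  k=1
[2,3] (N/NP)\S  lex  "liked"
[0,3] N/NP  <  k=2
[3,4] (S\(N/NP))/N  lex  "heard"
[4,5] N/PP  lex  "city"
[5,6] PP  lex  "slowly"
[4,6] N  >  k=5
[3,6] S\(N/NP)  >  k=4
[0,6] S  <  k=3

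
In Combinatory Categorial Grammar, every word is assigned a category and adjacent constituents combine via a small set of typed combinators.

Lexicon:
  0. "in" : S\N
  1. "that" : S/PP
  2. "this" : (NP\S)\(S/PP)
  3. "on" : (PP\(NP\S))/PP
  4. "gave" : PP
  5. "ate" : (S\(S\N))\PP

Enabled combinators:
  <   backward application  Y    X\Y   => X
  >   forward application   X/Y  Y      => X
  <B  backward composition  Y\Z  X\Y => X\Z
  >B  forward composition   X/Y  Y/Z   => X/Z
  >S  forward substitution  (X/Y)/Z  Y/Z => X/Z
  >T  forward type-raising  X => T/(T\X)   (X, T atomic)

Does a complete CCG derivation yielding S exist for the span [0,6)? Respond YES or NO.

[0,6] S   <
  [0,1] "in" : S\N
  [1,6] S\(S\N)   <
    [1,5] PP   <
      [1,3] NP\S   <
        [1,2] "that" : S/PP
        [2,3] "this" : (NP\S)\(S/PP)
      [3,5] PP\(NP\S)   >
        [3,4] "on" : (PP\(NP\S))/PP
        [4,5] "gave" : PP
    [5,6] "ate" : (S\(S\N))\PP

YES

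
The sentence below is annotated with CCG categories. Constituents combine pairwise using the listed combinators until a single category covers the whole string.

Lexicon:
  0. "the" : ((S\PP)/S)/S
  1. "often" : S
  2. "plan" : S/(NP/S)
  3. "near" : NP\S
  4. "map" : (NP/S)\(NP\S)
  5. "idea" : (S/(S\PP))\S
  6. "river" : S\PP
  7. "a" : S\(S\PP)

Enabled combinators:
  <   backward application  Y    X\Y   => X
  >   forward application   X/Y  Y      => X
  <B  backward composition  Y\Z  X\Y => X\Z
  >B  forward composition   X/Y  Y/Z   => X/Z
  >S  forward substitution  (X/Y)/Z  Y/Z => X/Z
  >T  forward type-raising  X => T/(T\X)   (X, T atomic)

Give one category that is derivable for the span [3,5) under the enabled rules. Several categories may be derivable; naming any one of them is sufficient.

NP/S

[0,8] S   <
  [0,7] S\PP   >
    [0,2] (S\PP)/S   >
      [0,1] "the" : ((S\PP)/S)/S
      [1,2] "often" : S
    [2,7] S   >
      [2,6] S/(S\PP)   <
        [2,5] S   >
          [2,3] "plan" : S/(NP/S)
          [3,5] NP/S   <
            [3,4] "near" : NP\S
            [4,5] "map" : (NP/S)\(NP\S)
        [5,6] "idea" : (S/(S\PP))\S
      [6,7] "river" : S\PP
  [7,8] "a" : S\(S\PP)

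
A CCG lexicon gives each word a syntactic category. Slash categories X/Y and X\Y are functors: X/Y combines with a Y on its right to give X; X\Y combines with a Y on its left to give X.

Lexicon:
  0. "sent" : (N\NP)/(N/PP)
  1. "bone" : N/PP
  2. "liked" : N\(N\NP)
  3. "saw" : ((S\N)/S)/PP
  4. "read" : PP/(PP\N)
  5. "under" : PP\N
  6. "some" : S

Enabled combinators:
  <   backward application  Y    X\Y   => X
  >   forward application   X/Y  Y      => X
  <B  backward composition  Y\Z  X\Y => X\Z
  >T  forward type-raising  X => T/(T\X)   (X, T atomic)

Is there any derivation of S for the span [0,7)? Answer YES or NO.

YES

[0,7] S   <
  [0,3] N   <
    [0,2] N\NP   >
      [0,1] "sent" : (N\NP)/(N/PP)
      [1,2] "bone" : N/PP
    [2,3] "liked" : N\(N\NP)
  [3,7] S\N   >
    [3,6] (S\N)/S   >
      [3,4] "saw" : ((S\N)/S)/PP
      [4,6] PP   >
        [4,5] "read" : PP/(PP\N)
        [5,6] "under" : PP\N
    [6,7] "some" : S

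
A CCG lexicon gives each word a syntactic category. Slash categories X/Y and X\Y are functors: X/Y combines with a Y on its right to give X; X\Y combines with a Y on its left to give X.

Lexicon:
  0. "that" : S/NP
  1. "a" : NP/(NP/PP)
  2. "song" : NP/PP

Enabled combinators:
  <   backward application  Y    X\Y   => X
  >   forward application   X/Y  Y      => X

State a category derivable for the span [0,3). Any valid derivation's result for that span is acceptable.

S

[0,3] S   >
  [0,1] "that" : S/NP
  [1,3] NP   >
    [1,2] "a" : NP/(NP/PP)
    [2,3] "song" : NP/PP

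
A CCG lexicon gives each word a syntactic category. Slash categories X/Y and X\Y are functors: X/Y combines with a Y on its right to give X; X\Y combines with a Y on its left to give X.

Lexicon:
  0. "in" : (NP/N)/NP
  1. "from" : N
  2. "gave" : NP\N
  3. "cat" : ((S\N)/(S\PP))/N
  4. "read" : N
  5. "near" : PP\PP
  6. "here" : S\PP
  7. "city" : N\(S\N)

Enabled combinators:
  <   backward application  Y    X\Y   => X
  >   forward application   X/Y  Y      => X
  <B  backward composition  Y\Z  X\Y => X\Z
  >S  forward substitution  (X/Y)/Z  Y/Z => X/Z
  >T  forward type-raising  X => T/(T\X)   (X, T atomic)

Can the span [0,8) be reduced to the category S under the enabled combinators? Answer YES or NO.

NO

(NP/N)/NP N NP\N ((S\N)/(S\PP))/N N PP\PP S\PP N\(S\N)
CKY chart[0,8] = {N/(N\NP), NP, NP/(NP\NP), PP/(PP\NP), S/(S\NP)}; S ∉ chart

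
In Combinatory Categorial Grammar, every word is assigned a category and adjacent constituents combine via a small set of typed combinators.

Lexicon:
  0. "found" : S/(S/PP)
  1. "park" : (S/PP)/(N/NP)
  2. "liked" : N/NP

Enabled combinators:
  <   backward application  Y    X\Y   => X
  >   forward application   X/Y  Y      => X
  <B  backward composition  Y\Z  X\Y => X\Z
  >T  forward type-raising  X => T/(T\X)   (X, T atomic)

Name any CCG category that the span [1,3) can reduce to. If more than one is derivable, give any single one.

S/PP

[0,3] S   >
  [0,1] "found" : S/(S/PP)
  [1,3] S/PP   >
    [1,2] "park" : (S/PP)/(N/NP)
    [2,3] "liked" : N/NP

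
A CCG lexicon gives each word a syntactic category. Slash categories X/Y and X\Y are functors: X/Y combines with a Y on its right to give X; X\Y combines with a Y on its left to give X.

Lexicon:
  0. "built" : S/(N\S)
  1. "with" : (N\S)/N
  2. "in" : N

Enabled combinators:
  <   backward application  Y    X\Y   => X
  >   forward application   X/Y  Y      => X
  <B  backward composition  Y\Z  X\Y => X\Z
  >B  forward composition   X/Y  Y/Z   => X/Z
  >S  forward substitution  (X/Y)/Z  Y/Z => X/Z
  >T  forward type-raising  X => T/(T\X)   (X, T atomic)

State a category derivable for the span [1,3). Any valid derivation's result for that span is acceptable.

N\S

[0,3] S   >
  [0,1] "built" : S/(N\S)
  [1,3] N\S   >
    [1,2] "with" : (N\S)/N
    [2,3] "in" : N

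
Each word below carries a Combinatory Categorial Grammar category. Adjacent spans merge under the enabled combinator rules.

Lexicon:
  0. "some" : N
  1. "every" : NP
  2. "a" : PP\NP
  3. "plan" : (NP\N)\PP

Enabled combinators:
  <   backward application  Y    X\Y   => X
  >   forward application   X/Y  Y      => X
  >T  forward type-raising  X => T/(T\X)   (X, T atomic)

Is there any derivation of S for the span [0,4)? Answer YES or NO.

NO

N NP PP\NP (NP\N)\PP
CKY chart[0,4] = {N/(N\NP), NP, NP/(NP\NP), PP/(PP\NP), S/(S\NP)}; S ∉ chart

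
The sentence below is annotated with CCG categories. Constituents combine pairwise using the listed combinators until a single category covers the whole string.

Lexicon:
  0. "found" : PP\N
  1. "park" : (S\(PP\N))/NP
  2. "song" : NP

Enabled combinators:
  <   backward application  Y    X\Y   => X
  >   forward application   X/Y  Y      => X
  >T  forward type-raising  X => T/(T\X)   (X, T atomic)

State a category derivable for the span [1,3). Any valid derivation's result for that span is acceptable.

S\(PP\N)

[0,3] S   <
  [0,1] "found" : PP\N
  [1,3] S\(PP\N)   >
    [1,2] "park" : (S\(PP\N))/NP
    [2,3] "song" : NP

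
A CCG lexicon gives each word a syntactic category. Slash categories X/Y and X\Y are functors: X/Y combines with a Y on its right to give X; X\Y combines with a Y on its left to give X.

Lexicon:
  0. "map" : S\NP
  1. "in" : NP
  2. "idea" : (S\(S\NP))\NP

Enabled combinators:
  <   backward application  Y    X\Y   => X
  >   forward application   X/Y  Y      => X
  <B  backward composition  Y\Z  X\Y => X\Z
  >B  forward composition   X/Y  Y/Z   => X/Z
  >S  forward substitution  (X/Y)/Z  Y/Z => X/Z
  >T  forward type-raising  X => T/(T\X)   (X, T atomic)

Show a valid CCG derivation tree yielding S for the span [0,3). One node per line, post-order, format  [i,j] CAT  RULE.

[0,1] S\NP  lex  "map"
[1,2] NP  lex  "in"
[2,3] (S\(S\NP))\NP  lex  "idea"
[1,3] S\(S\NP)  <  k=2
[0,3] S  <  k=1

[0,3] S   <
  [0,1] "map" : S\NP
  [1,3] S\(S\NP)   <
    [1,2] "in" : NP
    [2,3] "idea" : (S\(S\NP))\NP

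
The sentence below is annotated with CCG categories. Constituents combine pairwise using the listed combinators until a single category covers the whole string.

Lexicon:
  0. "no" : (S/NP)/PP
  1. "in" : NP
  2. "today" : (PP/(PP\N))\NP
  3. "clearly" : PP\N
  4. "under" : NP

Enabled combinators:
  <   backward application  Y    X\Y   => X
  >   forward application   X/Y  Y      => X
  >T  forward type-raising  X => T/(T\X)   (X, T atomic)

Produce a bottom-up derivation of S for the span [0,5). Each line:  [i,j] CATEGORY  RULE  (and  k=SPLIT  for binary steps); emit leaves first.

[0,1] (S/NP)/PP  lex  "no"
[1,2] NP  lex  "in"
[2,3] (PP/(PP\N))\NP  lex  "today"
[1,3] PP/(PP\N)  <  k=2
[3,4] PP\N  lex  "clearly"
[1,4] PP  >  k=3
[0,4] S/NP  >  k=1
[4,5] NP  lex  "under"
[0,5] S  >  k=4

[0,5] S   >
  [0,4] S/NP   >
    [0,1] "no" : (S/NP)/PP
    [1,4] PP   >
      [1,3] PP/(PP\N)   <
        [1,2] "in" : NP
        [2,3] "today" : (PP/(PP\N))\NP
      [3,4] "clearly" : PP\N
  [4,5] "under" : NP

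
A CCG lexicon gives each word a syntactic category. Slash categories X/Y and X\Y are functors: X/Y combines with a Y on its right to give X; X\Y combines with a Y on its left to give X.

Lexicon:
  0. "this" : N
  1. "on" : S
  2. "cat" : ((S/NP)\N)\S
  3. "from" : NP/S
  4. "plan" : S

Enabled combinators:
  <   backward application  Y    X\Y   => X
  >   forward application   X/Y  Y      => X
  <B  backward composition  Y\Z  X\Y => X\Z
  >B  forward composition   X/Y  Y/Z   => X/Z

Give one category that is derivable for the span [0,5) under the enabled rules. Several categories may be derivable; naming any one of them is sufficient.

[0,5] S   >
  [0,3] S/NP   <
    [0,1] "this" : N
    [1,3] (S/NP)\N   <
      [1,2] "on" : S
      [2,3] "cat" : ((S/NP)\N)\S
  [3,5] NP   >
    [3,4] "from" : NP/S
    [4,5] "plan" : S

S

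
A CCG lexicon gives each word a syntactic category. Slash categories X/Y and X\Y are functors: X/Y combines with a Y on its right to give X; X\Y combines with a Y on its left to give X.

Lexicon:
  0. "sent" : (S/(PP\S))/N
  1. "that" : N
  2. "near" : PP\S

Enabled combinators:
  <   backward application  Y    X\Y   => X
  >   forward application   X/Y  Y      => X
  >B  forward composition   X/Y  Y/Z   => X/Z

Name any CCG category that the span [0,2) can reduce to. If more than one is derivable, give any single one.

S/(PP\S)

[0,3] S   >
  [0,2] S/(PP\S)   >
    [0,1] "sent" : (S/(PP\S))/N
    [1,2] "that" : N
  [2,3] "near" : PP\S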